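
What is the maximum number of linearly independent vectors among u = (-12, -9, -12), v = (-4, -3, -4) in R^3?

1

Form the matrix with u, v as columns and reduce.
Reduction leaves 1 leading entry, giving rank 1.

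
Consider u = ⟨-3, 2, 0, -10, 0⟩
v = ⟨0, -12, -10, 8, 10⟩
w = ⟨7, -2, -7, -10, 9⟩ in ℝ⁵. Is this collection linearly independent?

linearly independent

Row-reduce the matrix whose columns are u, v, w.
The reduction yields 3 nonzero rows, so the rank is 3.
Since rank = 3 (the number of vectors), the set is linearly independent.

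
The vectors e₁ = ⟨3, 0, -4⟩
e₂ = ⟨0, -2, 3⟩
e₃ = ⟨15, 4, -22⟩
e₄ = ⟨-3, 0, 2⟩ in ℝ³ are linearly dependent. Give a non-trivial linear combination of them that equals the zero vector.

Solve the homogeneous system with e₁, e₂, e₃, e₄ as columns by row-reducing the coefficient matrix.
One solution (up to scaling) is (3, -2, -1, -2).

3e₁ - 2e₂ - e₃ - 2e₄ = 0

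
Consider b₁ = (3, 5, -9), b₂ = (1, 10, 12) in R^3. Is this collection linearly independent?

Place the vectors as rows of a 2×3 matrix and reduce to echelon form.
The reduction yields 2 nonzero rows, so the rank is 2.
Since rank = 2 (the number of vectors), the set is linearly independent.

linearly independent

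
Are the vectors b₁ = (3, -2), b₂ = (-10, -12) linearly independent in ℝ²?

linearly independent

Row-reduce the matrix whose columns are b₁, b₂.
The reduction yields 2 nonzero rows, so the rank is 2.
Since rank = 2 (the number of vectors), the set is linearly independent.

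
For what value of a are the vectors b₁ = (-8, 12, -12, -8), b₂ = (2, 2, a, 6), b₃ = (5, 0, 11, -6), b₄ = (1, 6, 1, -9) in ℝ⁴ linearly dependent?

Dependence holds iff the 4×4 matrix [b₁ b₂ b₃ b₄] is singular.
Cofactor expansion gives det = 60*a + 2400.
This vanishes exactly when a = -40.

a = -40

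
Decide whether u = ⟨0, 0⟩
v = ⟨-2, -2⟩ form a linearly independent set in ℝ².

One of the vectors is the zero vector, so the set is linearly dependent.

linearly dependent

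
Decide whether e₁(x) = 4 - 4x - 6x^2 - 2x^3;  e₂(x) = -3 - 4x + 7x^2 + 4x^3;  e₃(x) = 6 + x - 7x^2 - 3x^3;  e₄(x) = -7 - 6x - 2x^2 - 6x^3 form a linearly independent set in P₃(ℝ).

linearly independent

Take coordinates with respect to the standard basis {1, x, …, x^3}.
Form the 4×4 matrix with these as columns; its determinant is 582.
A nonzero determinant means the columns are linearly independent.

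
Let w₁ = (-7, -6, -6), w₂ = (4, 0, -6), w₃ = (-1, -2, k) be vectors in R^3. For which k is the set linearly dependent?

The set is linearly dependent precisely when det[w₁; w₂; w₃] = 0.
Expanding, det = 24*k + 96.
Setting this to zero gives k = -4.

k = -4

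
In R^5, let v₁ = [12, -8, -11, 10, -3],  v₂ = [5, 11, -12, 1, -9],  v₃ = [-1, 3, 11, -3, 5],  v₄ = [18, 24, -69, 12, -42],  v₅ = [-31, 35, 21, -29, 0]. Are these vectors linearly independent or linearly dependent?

linearly dependent

Form the 5×5 matrix with these as columns; its determinant is 0.
A zero determinant means the columns are linearly dependent.
Indeed 3v₂ - 3v₃ - v₄ = 0.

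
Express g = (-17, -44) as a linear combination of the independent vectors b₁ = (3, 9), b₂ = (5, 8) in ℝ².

Solve the system with b₁, b₂ as columns and g as the right-hand side.
Row-reducing the augmented matrix gives the unique coefficients (c₁, c₂) = (-4, -1).

g = -4b₁ - b₂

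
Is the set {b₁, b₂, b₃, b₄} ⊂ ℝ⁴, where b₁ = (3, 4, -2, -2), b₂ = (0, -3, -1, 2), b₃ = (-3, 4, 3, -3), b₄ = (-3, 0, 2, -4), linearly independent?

The matrix [b₁|b₂|b₃|b₄] has determinant -54.
A nonzero determinant means the columns are linearly independent.

linearly independent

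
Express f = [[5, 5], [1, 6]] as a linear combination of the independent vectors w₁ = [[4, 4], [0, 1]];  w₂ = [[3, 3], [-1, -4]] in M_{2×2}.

f = 2w₁ - w₂

Identify each element with its coordinate vector in ℝ⁴ via {E₁₁, E₁₂, E₂₁, E₂₂}.
Set up the augmented matrix [w₁ | w₂ | f] and row-reduce.
Row-reducing the augmented matrix gives the unique coefficients (a₁, a₂) = (2, -1).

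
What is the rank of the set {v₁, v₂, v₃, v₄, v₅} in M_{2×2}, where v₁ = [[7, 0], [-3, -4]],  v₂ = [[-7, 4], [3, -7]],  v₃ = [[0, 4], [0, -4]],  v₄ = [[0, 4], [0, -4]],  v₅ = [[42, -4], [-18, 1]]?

Pass to coordinate vectors with respect to the basis {E₁₁, E₁₂, E₂₁, E₂₂}.
Row-reduce the 5×4 matrix with these as rows.
Reduction leaves 3 leading entries, giving rank 3.
(With 5 elements in a 4-dimensional space the rank is at most 4.)

rank 3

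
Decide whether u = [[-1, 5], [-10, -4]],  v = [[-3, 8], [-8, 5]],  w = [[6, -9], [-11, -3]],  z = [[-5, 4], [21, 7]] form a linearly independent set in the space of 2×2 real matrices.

Take coordinates with respect to the standard basis {E₁₁, E₁₂, E₂₁, E₂₂}.
The matrix [u|v|w|z] has determinant 0.
A zero determinant means the columns are linearly dependent.

linearly dependent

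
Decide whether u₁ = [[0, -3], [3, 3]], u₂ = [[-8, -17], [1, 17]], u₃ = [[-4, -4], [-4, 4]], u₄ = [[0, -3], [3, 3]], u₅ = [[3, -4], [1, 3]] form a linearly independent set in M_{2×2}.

Write each element as a coordinate vector in ℝ⁴ using {E₁₁, E₁₂, E₂₁, E₂₂}.
There are 5 vectors in a 4-dimensional space, so they cannot be linearly independent.

linearly dependent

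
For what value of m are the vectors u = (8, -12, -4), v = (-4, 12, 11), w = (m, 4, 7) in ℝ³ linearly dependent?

m = 4/7

The set is linearly dependent precisely when det[u; v; w] = 0.
Cofactor expansion gives det = 48 - 84*m.
Solving 48 - 84*m = 0 yields m = 4/7.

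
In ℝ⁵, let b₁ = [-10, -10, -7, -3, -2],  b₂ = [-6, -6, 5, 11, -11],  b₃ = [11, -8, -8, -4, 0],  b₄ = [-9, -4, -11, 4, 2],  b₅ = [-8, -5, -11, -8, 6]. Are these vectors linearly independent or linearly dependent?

The matrix [b₁|b₂|b₃|b₄|b₅] has determinant -11507.
A nonzero determinant means the columns are linearly independent.

linearly independent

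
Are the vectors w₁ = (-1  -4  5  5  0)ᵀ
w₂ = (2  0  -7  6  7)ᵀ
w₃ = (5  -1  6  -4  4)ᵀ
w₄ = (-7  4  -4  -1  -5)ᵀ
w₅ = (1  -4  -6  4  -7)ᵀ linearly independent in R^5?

The matrix [w₁|w₂|w₃|w₄|w₅] has determinant 1610.
A nonzero determinant means the columns are linearly independent.

linearly independent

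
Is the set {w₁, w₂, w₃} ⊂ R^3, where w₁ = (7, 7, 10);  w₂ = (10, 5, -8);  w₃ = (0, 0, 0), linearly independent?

linearly dependent

One of the vectors is the zero vector, so the set is linearly dependent.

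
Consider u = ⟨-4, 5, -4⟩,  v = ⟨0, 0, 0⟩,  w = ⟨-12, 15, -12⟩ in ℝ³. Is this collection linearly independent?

linearly dependent

One of the vectors is the zero vector, so the set is linearly dependent.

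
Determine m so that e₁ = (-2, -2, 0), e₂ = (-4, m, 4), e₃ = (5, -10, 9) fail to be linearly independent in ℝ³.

m = -32/3

The vectors are dependent exactly when the determinant of the matrix with rows e₁, e₂, e₃ vanishes.
Expanding, det = -18*m - 192.
Setting this to zero gives m = -32/3.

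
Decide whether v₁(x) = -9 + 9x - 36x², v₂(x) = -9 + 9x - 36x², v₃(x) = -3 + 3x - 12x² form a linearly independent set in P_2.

Write each element as a coordinate vector in ℝ³ using {1, x, x²}.
One vector is a scalar multiple of another, so the set is dependent.

linearly dependent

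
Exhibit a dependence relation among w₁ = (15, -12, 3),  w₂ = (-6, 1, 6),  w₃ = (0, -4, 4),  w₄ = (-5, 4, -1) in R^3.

w₁ + 3w₄ = 0

Set up α₁w₁ + … + α₄w₄ = 0 and solve the homogeneous system.
A generator of the null space is (1, 0, 0, 3).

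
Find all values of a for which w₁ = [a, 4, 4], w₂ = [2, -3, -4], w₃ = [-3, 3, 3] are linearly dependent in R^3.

Place the vectors as rows of a 3×3 matrix; dependence ⇔ determinant zero.
The determinant works out to 3*a + 12.
This vanishes exactly when a = -4.

a = -4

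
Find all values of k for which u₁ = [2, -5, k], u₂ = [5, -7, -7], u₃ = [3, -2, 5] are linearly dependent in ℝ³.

k = -12

The vectors are dependent exactly when the determinant of the matrix with rows u₁, u₂, u₃ vanishes.
The determinant works out to 11*k + 132.
Solving 11*k + 132 = 0 yields k = -12.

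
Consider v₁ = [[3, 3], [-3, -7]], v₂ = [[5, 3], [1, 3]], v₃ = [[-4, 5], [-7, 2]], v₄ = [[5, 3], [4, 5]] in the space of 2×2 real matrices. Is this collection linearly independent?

linearly independent

Write each element as a coordinate vector in ℝ⁴ using {E₁₁, E₁₂, E₂₁, E₂₂}.
Form the 4×4 matrix with these as columns; its determinant is 864.
A nonzero determinant means the columns are linearly independent.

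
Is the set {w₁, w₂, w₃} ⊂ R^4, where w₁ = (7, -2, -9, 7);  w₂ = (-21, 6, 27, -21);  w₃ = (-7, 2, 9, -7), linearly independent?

linearly dependent

Row-reduce the matrix whose columns are w₁, w₂, w₃.
The reduction yields 1 nonzero row, so the rank is 1.
Since rank 1 < 3, the set is linearly dependent.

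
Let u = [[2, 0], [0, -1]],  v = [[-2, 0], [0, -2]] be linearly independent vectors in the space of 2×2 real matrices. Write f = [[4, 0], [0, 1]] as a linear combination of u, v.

f = u - v

Work in coordinates with respect to the standard basis {E₁₁, E₁₂, E₂₁, E₂₂}.
Since u, v are independent, the coefficients expressing f are uniquely determined by a linear system.
The system has the unique solution (α₁, α₂) = (1, -1).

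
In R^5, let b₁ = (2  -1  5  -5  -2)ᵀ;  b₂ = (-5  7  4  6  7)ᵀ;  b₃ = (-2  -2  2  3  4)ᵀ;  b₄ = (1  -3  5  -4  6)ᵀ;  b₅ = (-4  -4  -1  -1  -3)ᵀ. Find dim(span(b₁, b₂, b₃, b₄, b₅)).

Put the 5×5 matrix [b₁|b₂|b₃|b₄|b₅] into echelon form.
Exactly 5 pivots survive; hence the rank is 5.

5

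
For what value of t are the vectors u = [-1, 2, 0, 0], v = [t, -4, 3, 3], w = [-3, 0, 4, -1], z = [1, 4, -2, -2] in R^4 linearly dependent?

t = -5/2

Dependence holds iff the 4×4 matrix [u v w z] is singular.
Expanding, det = 20*t + 50.
Setting this to zero gives t = -5/2.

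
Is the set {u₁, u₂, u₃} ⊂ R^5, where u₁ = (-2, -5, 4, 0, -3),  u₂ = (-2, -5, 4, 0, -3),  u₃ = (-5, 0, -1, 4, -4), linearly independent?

linearly dependent

Two of the vectors are equal, giving an immediate dependence.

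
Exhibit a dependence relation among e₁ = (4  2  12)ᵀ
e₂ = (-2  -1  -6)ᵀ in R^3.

Row-reduce the matrix with e₁, e₂ as columns; the null space gives the coefficients.
The free variable yields coefficients (1, 2) (any nonzero multiple also works).

e₁ + 2e₂ = 0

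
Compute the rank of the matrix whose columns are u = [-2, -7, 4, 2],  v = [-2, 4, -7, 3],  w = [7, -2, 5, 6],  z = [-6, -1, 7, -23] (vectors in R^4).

Apply Gaussian elimination to the matrix whose rows are u, v, w, z.
The echelon form has 3 nonzero rows, so the rank is 3.

3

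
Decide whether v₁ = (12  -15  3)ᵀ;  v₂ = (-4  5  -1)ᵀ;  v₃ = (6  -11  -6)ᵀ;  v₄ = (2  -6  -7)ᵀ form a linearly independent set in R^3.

There are 4 vectors in a 3-dimensional space, so they cannot be linearly independent.

linearly dependent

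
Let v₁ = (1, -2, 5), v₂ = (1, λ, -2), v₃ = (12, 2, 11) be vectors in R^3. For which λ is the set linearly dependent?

λ = 12/7

Dependence holds iff the 3×3 matrix [v₁ v₂ v₃] is singular.
The determinant works out to 84 - 49*λ.
Setting this to zero gives λ = 12/7.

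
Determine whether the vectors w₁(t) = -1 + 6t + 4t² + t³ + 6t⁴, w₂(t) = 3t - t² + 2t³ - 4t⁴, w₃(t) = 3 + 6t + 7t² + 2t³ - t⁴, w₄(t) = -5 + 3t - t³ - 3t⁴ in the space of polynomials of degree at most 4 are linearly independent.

linearly independent

Write each element as a coordinate vector in ℝ⁵ using {1, t, …, t⁴}.
Place the vectors as rows of a 4×5 matrix and reduce to echelon form.
The reduction yields 4 nonzero rows, so the rank is 4.
Since rank = 4 (the number of vectors), the set is linearly independent.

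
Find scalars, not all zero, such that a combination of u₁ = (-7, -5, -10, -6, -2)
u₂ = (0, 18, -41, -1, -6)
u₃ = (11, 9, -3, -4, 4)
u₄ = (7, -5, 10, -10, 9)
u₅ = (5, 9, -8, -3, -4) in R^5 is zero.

Set up α₁u₁ + … + α₅u₅ = 0 and solve the homogeneous system.
A generator of the null space is (2, -1, 3, -2, -1).

2u₁ - u₂ + 3u₃ - 2u₄ - u₅ = 0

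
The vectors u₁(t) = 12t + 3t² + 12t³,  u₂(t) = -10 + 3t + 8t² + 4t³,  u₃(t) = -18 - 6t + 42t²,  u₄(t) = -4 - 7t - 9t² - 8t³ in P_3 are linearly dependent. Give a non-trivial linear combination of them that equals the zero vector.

Write each element as a vector in ℝ⁴ using {1, t, …, t³}.
Write the vectors as columns of a matrix and find a nonzero vector in its null space.
The free variable yields coefficients (3, -3, 1, 3) (any nonzero multiple also works).

3u₁ - 3u₂ + u₃ + 3u₄ = 0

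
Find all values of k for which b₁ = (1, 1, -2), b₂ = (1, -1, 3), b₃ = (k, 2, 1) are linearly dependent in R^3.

k = 12

The vectors are dependent exactly when the determinant of the matrix with rows b₁, b₂, b₃ vanishes.
Cofactor expansion gives det = k - 12.
This vanishes exactly when k = 12.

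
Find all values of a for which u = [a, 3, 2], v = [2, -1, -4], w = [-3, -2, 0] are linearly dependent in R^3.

The set is linearly dependent precisely when det[u; v; w] = 0.
Expanding, det = 22 - 8*a.
This vanishes exactly when a = 11/4.

a = 11/4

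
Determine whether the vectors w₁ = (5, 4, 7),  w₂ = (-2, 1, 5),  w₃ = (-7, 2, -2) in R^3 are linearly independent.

linearly independent

The matrix [w₁|w₂|w₃] has determinant -195.
A nonzero determinant means the columns are linearly independent.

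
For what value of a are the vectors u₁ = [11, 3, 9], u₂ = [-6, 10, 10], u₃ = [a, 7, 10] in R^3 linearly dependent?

a = 11/5

The set is linearly dependent precisely when det[u₁; u₂; u₃] = 0.
Expanding, det = 132 - 60*a.
Setting this to zero gives a = 11/5.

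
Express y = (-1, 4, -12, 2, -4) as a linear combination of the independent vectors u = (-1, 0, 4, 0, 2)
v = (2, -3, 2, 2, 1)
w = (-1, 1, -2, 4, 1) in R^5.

y = -2u - v + w

Write y = c₁u + … + c₃w and equate components.
The system has the unique solution (c₁, c₂, c₃) = (-2, -1, 1).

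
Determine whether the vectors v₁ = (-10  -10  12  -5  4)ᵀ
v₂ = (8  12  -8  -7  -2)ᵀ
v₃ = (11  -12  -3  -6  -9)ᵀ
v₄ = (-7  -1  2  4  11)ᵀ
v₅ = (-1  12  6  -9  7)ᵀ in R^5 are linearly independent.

The matrix [v₁|v₂|v₃|v₄|v₅] has determinant 169616.
A nonzero determinant means the columns are linearly independent.

linearly independent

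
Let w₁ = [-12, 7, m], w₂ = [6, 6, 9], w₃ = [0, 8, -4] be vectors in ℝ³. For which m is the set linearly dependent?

Dependence holds iff the 3×3 matrix [w₁ w₂ w₃] is singular.
The determinant works out to 48*m + 1320.
Setting this to zero gives m = -55/2.

m = -55/2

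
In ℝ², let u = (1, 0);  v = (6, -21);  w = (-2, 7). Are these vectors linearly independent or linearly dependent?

There are 3 vectors in a 2-dimensional space, so they cannot be linearly independent.

linearly dependent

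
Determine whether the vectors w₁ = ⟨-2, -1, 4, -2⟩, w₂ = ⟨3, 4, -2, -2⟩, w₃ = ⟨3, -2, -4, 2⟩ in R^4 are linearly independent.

Row-reduce the matrix whose columns are w₁, w₂, w₃.
The reduction yields 3 nonzero rows, so the rank is 3.
Since rank = 3 (the number of vectors), the set is linearly independent.

linearly independent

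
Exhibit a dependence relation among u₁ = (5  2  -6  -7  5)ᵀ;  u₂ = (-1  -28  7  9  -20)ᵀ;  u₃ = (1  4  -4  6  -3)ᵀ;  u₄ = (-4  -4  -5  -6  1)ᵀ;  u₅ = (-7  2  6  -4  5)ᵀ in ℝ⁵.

3u₁ + u₂ + 3u₃ - u₄ + 3u₅ = 0

Row-reduce the matrix with u₁, u₂, u₃, u₄, u₅ as columns; the null space gives the coefficients.
One solution (up to scaling) is (3, 1, 3, -1, 3).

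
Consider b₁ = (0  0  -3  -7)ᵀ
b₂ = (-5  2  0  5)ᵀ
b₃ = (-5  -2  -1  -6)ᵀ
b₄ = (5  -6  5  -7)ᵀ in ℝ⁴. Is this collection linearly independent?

The matrix [b₁|b₂|b₃|b₄] has determinant 300.
A nonzero determinant means the columns are linearly independent.

linearly independent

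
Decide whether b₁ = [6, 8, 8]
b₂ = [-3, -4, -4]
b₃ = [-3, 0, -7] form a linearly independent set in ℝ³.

One vector is a scalar multiple of another, so the set is dependent.

linearly dependent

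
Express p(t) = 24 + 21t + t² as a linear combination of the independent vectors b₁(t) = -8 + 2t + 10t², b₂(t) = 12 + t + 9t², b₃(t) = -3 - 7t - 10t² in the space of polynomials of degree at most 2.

p = -3b₁ - b₂ - 4b₃

Identify each element with its coordinate vector in ℝ³ via {1, t, t²}.
Since b₁, b₂, b₃ are independent, the coefficients expressing p are uniquely determined by a linear system.
Row-reducing the augmented matrix gives the unique coefficients (c₁, c₂, c₃) = (-3, -1, -4).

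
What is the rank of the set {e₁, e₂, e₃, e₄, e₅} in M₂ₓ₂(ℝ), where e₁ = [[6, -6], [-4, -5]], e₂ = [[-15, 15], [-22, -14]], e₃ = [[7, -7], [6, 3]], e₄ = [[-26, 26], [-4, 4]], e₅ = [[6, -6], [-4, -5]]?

Represent each element by its coordinate vector in ℝ⁴.
Row-reduce the 5×4 matrix with these as rows.
There are 2 pivot columns, so rank = 2.
(With 5 elements in a 4-dimensional space the rank is at most 4.)

rank 2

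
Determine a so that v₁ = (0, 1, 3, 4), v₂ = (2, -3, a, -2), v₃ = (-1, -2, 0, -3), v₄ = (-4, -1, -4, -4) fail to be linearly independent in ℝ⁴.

a = 4

The set is linearly dependent precisely when det[v₁; v₂; v₃; v₄] = 0.
Cofactor expansion gives det = 20*a - 80.
Solving 20*a - 80 = 0 yields a = 4.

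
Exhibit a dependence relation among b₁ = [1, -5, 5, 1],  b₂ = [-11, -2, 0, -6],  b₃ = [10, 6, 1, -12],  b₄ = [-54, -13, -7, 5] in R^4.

b₁ - 3b₂ + 2b₃ + b₄ = 0

Solve the homogeneous system with b₁, b₂, b₃, b₄ as columns by row-reducing the coefficient matrix.
A generator of the null space is (1, -3, 2, 1).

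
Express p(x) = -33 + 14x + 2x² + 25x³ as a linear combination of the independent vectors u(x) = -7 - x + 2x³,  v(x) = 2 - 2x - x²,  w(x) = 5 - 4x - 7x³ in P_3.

p = 2u - 2v - 3w

Work in coordinates with respect to the standard basis {1, x, …, x³}.
Solve the system with u, v, w as columns and p as the right-hand side.
The system has the unique solution (α₁, α₂, α₃) = (2, -2, -3).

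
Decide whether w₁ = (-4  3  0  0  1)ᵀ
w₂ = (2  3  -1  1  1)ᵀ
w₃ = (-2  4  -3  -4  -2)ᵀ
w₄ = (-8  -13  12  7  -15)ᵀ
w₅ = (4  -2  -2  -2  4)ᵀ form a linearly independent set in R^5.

Place the vectors as rows of a 5×5 matrix and reduce to echelon form.
The reduction yields 4 nonzero rows, so the rank is 4.
Since rank 4 < 5, the set is linearly dependent.

linearly dependent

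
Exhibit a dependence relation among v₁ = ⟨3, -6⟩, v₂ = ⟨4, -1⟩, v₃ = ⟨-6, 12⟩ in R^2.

Row-reduce the matrix with v₁, v₂, v₃ as columns; the null space gives the coefficients.
The free variable yields coefficients (2, 0, 1) (any nonzero multiple also works).

2v₁ + v₃ = 0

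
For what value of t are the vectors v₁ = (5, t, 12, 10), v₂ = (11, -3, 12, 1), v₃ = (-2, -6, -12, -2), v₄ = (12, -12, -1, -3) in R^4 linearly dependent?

Place the vectors as rows of a 4×4 matrix; dependence ⇔ determinant zero.
The determinant works out to -160*t - 120.
This vanishes exactly when t = -3/4.

t = -3/4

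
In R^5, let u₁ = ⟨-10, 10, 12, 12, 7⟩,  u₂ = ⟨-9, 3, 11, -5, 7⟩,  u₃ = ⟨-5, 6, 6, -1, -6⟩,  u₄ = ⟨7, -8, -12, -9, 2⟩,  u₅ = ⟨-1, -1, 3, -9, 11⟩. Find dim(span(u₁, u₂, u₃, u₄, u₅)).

dim = 5

Apply Gaussian elimination to the matrix whose rows are u₁, u₂, u₃, u₄, u₅.
There are 5 pivot columns, so rank = 5.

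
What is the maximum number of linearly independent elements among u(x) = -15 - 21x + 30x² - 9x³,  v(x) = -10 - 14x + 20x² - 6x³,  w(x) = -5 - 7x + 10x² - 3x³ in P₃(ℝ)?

Represent each element by its coordinate vector in ℝ⁴.
Row-reduce the 3×4 matrix with these as rows.
Exactly 1 pivot survives; hence the rank is 1.

1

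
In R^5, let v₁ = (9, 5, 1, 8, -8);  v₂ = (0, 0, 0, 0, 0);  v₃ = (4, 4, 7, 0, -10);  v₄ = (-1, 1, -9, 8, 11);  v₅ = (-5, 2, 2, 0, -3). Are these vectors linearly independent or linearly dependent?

linearly dependent

One of the vectors is the zero vector, so the set is linearly dependent.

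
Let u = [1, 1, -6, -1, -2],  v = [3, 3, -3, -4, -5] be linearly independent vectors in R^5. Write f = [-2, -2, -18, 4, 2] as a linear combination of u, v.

f = 4u - 2v

Set up the augmented matrix [u | v | f] and row-reduce.
The system has the unique solution (α₁, α₂) = (4, -2).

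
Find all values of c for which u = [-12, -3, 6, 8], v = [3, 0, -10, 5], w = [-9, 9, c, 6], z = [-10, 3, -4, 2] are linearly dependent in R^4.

The set is linearly dependent precisely when det[u; v; w; z] = 0.
Expanding, det = 420*c + 11970.
Setting this to zero gives c = -57/2.

c = -57/2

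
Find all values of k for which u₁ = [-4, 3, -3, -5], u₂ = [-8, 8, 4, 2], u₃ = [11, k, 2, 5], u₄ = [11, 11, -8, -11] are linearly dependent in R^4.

k = -29/7

The set is linearly dependent precisely when det[u₁; u₂; u₃; u₄] = 0.
Expanding, det = -210*k - 870.
Setting this to zero gives k = -29/7.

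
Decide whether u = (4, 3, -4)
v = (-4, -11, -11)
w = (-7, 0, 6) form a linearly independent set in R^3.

Row-reduce the matrix whose columns are u, v, w.
The reduction yields 3 nonzero rows, so the rank is 3.
Since rank = 3 (the number of vectors), the set is linearly independent.

linearly independent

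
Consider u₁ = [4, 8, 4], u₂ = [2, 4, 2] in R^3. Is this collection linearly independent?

One vector is a scalar multiple of another, so the set is dependent.

linearly dependent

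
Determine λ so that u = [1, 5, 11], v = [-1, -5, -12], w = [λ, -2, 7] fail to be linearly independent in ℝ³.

λ = -2/5

Place the vectors as rows of a 3×3 matrix; dependence ⇔ determinant zero.
The determinant works out to -5*λ - 2.
Solving -5*λ - 2 = 0 yields λ = -2/5.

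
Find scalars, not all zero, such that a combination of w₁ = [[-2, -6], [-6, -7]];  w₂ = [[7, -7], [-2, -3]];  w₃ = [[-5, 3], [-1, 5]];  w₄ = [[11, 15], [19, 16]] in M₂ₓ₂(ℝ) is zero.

3w₁ + w₃ + w₄ = 0

Write each element as a vector in ℝ⁴ using {E₁₁, E₁₂, E₂₁, E₂₂}.
Write the vectors as columns of a matrix and find a nonzero vector in its null space.
One solution (up to scaling) is (3, 0, 1, 1).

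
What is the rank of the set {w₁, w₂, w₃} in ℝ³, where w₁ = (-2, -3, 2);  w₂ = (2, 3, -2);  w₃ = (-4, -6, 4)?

rank 1

Apply Gaussian elimination to the matrix whose rows are w₁, w₂, w₃.
Reduction leaves 1 leading entry, giving rank 1.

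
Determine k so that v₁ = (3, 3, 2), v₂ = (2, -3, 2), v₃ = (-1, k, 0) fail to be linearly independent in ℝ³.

k = -6

Place the vectors as rows of a 3×3 matrix; dependence ⇔ determinant zero.
Expanding, det = -2*k - 12.
This vanishes exactly when k = -6.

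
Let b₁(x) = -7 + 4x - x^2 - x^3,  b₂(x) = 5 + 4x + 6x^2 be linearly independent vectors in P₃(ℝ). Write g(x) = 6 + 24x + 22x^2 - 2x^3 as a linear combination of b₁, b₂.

Work in coordinates with respect to the standard basis {1, x, …, x^3}.
Since b₁, b₂ are independent, the coefficients expressing g are uniquely determined by a linear system.
Back-substitution yields (c₁, c₂) = (2, 4).

g = 2b₁ + 4b₂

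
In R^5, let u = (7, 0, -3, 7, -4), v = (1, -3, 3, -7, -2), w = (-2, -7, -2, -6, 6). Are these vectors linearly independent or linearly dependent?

linearly independent

Row-reduce the matrix whose columns are u, v, w.
The reduction yields 3 nonzero rows, so the rank is 3.
Since rank = 3 (the number of vectors), the set is linearly independent.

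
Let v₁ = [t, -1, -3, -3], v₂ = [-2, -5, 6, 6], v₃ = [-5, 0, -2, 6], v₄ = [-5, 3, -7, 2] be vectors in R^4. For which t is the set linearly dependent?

The set is linearly dependent precisely when det[v₁; v₂; v₃; v₄] = 0.
Cofactor expansion gives det = -46*t - 115.
Setting this to zero gives t = -5/2.

t = -5/2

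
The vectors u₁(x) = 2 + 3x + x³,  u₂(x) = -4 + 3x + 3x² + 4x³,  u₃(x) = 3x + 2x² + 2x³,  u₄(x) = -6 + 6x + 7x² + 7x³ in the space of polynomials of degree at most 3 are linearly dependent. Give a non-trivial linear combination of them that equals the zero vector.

u₁ - u₂ - 2u₃ + u₄ = 0

Pass to coordinate vectors relative to the basis {1, x, …, x³}.
Solve the homogeneous system with u₁, u₂, u₃, u₄ as columns by row-reducing the coefficient matrix.
One solution (up to scaling) is (1, -1, -2, 1).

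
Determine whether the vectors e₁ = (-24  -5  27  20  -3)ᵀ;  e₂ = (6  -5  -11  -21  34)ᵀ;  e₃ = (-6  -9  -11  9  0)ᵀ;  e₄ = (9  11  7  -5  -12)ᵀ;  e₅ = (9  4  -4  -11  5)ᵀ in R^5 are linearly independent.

Form the 5×5 matrix with these as columns; its determinant is 0.
A zero determinant means the columns are linearly dependent.
Indeed 2e₁ + 3e₂ + 7e₃ + 8e₄ = 0.

linearly dependent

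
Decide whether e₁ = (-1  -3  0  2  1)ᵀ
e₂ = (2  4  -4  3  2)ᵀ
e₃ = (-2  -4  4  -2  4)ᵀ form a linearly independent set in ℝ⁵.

Row-reduce the matrix whose columns are e₁, e₂, e₃.
The reduction yields 3 nonzero rows, so the rank is 3.
Since rank = 3 (the number of vectors), the set is linearly independent.

linearly independent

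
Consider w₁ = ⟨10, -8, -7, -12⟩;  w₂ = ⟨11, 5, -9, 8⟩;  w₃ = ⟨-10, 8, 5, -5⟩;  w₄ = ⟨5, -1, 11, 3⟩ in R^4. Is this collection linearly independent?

The matrix [w₁|w₂|w₃|w₄] has determinant 33468.
A nonzero determinant means the columns are linearly independent.

linearly independent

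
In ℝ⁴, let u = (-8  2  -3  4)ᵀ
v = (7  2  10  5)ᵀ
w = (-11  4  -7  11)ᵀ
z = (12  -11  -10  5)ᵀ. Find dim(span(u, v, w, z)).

4

Row-reduce the 4×4 matrix with these as rows.
Reduction leaves 4 leading entries, giving rank 4.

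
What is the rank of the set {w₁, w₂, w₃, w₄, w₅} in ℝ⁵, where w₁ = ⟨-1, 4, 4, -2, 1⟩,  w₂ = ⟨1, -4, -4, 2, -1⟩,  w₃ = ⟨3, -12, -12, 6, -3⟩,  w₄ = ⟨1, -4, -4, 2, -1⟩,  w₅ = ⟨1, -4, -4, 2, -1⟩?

Put the 5×5 matrix [w₁|w₂|w₃|w₄|w₅] into echelon form.
Exactly 1 pivot survives; hence the rank is 1.

rank 1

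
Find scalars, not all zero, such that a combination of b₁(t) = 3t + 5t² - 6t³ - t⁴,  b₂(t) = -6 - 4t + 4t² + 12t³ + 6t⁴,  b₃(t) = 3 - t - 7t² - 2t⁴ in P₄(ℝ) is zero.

2b₁ + b₂ + 2b₃ = 0

Pass to coordinate vectors relative to the basis {1, t, …, t⁴}.
Write the vectors as columns of a matrix and find a nonzero vector in its null space.
The free variable yields coefficients (2, 1, 2) (any nonzero multiple also works).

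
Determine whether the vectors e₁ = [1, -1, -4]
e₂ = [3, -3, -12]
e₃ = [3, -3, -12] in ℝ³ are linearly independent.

linearly dependent

Form the 3×3 matrix with these as columns; its determinant is 0.
A zero determinant means the columns are linearly dependent.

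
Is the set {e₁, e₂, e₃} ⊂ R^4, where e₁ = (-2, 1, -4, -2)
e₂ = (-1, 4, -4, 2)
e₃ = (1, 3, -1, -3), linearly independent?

Place the vectors as rows of a 3×4 matrix and reduce to echelon form.
The reduction yields 3 nonzero rows, so the rank is 3.
Since rank = 3 (the number of vectors), the set is linearly independent.

linearly independent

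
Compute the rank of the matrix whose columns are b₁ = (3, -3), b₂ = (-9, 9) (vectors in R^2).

rank 1

Form the matrix with b₁, b₂ as columns and reduce.
Exactly 1 pivot survives; hence the rank is 1.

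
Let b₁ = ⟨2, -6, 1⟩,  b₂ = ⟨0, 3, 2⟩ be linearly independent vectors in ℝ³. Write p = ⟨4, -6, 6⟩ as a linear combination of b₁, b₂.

Since b₁, b₂ are independent, the coefficients expressing p are uniquely determined by a linear system.
Back-substitution yields (α₁, α₂) = (2, 2).

p = 2b₁ + 2b₂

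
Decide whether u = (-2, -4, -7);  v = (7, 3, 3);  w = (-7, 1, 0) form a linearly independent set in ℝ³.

The matrix [u|v|w] has determinant -106.
A nonzero determinant means the columns are linearly independent.

linearly independent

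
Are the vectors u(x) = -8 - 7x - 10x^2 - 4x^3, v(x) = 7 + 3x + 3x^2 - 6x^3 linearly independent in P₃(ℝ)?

Take coordinates with respect to the standard basis {1, x, …, x^3}.
Place the vectors as rows of a 2×4 matrix and reduce to echelon form.
The reduction yields 2 nonzero rows, so the rank is 2.
Since rank = 2 (the number of vectors), the set is linearly independent.

linearly independent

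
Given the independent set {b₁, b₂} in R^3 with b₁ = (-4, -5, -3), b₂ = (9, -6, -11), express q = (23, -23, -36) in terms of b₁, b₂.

q = b₁ + 3b₂

Set up the augmented matrix [b₁ | b₂ | q] and row-reduce.
Row-reducing the augmented matrix gives the unique coefficients (c₁, c₂) = (1, 3).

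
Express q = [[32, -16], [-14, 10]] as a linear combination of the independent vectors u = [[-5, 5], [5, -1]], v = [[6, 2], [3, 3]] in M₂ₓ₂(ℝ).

Identify each element with its coordinate vector in ℝ⁴ via {E₁₁, E₁₂, E₂₁, E₂₂}.
Write q = a₁u + a₂v and equate components.
Row-reducing the augmented matrix gives the unique coefficients (a₁, a₂) = (-4, 2).

q = -4u + 2v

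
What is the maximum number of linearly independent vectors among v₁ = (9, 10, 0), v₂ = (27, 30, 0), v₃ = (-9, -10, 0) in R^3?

Form the matrix with v₁, v₂, v₃ as columns and reduce.
There is 1 pivot column, so rank = 1.

1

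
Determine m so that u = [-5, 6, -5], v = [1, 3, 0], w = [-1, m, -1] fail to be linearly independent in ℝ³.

m = 6/5

Dependence holds iff the 3×3 matrix [u v w] is singular.
Cofactor expansion gives det = 6 - 5*m.
Setting this to zero gives m = 6/5.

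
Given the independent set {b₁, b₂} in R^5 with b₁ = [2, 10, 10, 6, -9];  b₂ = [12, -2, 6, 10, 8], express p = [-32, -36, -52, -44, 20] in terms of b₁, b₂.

Since b₁, b₂ are independent, the coefficients expressing p are uniquely determined by a linear system.
Back-substitution yields (c₁, c₂) = (-4, -2).

p = -4b₁ - 2b₂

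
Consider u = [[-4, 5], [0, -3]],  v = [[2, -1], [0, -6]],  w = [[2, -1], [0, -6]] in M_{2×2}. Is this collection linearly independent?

Write each element as a coordinate vector in ℝ⁴ using {E₁₁, E₁₂, E₂₁, E₂₂}.
Two of the vectors are equal, giving an immediate dependence.

linearly dependent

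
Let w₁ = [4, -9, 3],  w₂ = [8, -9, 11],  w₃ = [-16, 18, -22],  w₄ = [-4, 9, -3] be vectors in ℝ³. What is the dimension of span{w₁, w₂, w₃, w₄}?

dim = 2

Row-reduce the 4×3 matrix with these as rows.
There are 2 pivot columns, so rank = 2.
(With 4 elements in a 3-dimensional space the rank is at most 3.)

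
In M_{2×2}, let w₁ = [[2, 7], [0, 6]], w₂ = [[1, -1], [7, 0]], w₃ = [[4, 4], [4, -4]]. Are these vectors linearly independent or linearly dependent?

linearly independent

Take coordinates with respect to the standard basis {E₁₁, E₁₂, E₂₁, E₂₂}.
Place the vectors as rows of a 3×4 matrix and reduce to echelon form.
The reduction yields 3 nonzero rows, so the rank is 3.
Since rank = 3 (the number of vectors), the set is linearly independent.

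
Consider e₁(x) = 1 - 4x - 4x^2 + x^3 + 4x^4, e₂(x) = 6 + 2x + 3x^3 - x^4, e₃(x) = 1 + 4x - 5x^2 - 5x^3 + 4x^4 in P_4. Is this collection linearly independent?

Take coordinates with respect to the standard basis {1, x, …, x^4}.
Row-reduce the matrix whose columns are e₁, e₂, e₃.
The reduction yields 3 nonzero rows, so the rank is 3.
Since rank = 3 (the number of vectors), the set is linearly independent.

linearly independent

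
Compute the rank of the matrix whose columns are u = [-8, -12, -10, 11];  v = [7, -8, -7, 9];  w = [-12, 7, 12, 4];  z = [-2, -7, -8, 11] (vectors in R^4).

rank 4

Row-reduce the 4×4 matrix with these as rows.
There are 4 pivot columns, so rank = 4.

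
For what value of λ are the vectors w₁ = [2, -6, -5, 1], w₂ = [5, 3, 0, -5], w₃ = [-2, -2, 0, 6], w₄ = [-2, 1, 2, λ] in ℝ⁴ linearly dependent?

λ = 21/5

The vectors are dependent exactly when the determinant of the matrix with rows w₁, w₂, w₃, w₄ vanishes.
The determinant works out to 20*λ - 84.
This vanishes exactly when λ = 21/5.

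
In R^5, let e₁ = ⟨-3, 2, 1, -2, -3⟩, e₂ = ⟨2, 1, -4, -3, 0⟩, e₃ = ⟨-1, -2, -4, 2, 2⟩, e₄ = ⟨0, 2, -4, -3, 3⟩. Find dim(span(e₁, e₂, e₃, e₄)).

Row-reduce the 4×5 matrix with these as rows.
Exactly 4 pivots survive; hence the rank is 4.

dim = 4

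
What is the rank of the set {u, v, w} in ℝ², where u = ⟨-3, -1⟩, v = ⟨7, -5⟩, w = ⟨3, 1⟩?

2

Form the matrix with u, v, w as columns and reduce.
Exactly 2 pivots survive; hence the rank is 2.
(With 3 elements in a 2-dimensional space the rank is at most 2.)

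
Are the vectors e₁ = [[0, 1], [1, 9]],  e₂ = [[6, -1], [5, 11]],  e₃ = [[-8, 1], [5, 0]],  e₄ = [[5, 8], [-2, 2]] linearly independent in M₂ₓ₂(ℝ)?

Take coordinates with respect to the standard basis {E₁₁, E₁₂, E₂₁, E₂₂}.
Form the 4×4 matrix with these as columns; its determinant is 4650.
A nonzero determinant means the columns are linearly independent.

linearly independent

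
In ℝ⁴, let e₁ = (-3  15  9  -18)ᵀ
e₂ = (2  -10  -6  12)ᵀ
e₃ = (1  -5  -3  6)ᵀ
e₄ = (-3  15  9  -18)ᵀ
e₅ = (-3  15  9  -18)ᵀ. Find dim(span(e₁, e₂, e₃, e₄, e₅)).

Put the 4×5 matrix [e₁|e₂|e₃|e₄|e₅] into echelon form.
Exactly 1 pivot survives; hence the rank is 1.
(With 5 elements in a 4-dimensional space the rank is at most 4.)

1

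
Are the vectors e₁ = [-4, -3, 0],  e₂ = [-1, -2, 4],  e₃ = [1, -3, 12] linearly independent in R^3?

Form the 3×3 matrix with these as columns; its determinant is 0.
A zero determinant means the columns are linearly dependent.

linearly dependent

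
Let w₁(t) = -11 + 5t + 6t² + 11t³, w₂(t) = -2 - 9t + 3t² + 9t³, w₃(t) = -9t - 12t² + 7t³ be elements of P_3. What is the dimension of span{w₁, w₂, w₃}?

dim = 3

Use coordinates relative to {1, t, …, t³}.
Apply Gaussian elimination to the matrix whose rows are w₁, w₂, w₃.
The echelon form has 3 nonzero rows, so the rank is 3.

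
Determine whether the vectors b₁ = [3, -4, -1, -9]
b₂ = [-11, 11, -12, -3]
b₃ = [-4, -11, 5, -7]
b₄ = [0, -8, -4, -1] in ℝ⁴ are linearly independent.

linearly independent

Row-reduce the matrix whose columns are b₁, b₂, b₃, b₄.
The reduction yields 4 nonzero rows, so the rank is 4.
Since rank = 4 (the number of vectors), the set is linearly independent.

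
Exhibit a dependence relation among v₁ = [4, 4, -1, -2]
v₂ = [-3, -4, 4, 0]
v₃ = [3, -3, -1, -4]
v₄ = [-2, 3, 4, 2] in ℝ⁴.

Row-reduce the matrix with v₁, v₂, v₃, v₄ as columns; the null space gives the coefficients.
The free variable yields coefficients (1, 1, -1, -1) (any nonzero multiple also works).

v₁ + v₂ - v₃ - v₄ = 0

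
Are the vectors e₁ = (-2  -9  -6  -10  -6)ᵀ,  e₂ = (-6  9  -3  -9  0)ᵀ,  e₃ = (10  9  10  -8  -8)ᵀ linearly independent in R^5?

Row-reduce the matrix whose columns are e₁, e₂, e₃.
The reduction yields 3 nonzero rows, so the rank is 3.
Since rank = 3 (the number of vectors), the set is linearly independent.

linearly independent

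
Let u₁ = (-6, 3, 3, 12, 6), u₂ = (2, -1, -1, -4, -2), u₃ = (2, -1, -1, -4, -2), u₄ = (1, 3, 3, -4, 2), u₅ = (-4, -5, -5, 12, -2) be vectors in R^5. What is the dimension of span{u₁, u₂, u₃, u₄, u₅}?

dim = 2

Apply Gaussian elimination to the matrix whose rows are u₁, u₂, u₃, u₄, u₅.
Exactly 2 pivots survive; hence the rank is 2.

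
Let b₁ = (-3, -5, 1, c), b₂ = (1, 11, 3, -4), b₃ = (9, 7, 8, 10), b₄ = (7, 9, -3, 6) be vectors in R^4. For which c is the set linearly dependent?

c = -2

Place the vectors as rows of a 4×4 matrix; dependence ⇔ determinant zero.
The determinant works out to -916*c - 1832.
Setting this to zero gives c = -2.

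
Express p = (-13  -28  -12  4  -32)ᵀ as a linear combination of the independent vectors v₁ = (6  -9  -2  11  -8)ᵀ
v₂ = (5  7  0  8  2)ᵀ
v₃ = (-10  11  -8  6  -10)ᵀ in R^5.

p = 2v₁ - 3v₂ + v₃

Set up the augmented matrix [v₁ | v₂ | v₃ | p] and row-reduce.
Back-substitution yields (α₁, α₂, α₃) = (2, -3, 1).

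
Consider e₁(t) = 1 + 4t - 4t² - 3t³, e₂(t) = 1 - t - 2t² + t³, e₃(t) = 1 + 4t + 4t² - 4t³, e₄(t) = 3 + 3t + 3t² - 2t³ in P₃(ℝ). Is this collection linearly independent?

Write each element as a coordinate vector in ℝ⁴ using {1, t, …, t³}.
Form the 4×4 matrix with these as columns; its determinant is -49.
A nonzero determinant means the columns are linearly independent.

linearly independent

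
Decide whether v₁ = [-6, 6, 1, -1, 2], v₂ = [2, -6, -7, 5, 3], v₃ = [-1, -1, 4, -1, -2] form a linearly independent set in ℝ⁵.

linearly independent

Place the vectors as rows of a 3×5 matrix and reduce to echelon form.
The reduction yields 3 nonzero rows, so the rank is 3.
Since rank = 3 (the number of vectors), the set is linearly independent.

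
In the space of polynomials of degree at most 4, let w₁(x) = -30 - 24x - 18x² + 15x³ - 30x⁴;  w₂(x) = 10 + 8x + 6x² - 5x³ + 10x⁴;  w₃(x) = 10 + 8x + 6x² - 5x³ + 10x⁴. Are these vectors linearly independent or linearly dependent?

linearly dependent

Take coordinates with respect to the standard basis {1, x, …, x⁴}.
Place the vectors as rows of a 3×5 matrix and reduce to echelon form.
The reduction yields 1 nonzero row, so the rank is 1.
Since rank 1 < 3, the set is linearly dependent.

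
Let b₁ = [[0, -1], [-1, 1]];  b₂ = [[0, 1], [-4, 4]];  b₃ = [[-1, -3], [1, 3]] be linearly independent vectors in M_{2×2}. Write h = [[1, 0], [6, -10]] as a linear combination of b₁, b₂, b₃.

h = b₁ - 2b₂ - b₃

Work in coordinates with respect to the standard basis {E₁₁, E₁₂, E₂₁, E₂₂}.
Set up the augmented matrix [b₁ | b₂ | b₃ | h] and row-reduce.
The system has the unique solution (a₁, a₂, a₃) = (1, -2, -1).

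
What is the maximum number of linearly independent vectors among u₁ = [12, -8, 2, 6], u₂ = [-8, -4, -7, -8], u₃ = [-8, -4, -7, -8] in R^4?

Apply Gaussian elimination to the matrix whose rows are u₁, u₂, u₃.
Reduction leaves 2 leading entries, giving rank 2.

2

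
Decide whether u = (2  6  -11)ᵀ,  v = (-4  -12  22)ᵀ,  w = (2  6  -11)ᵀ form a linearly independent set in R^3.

linearly dependent

Two of the vectors are equal, giving an immediate dependence.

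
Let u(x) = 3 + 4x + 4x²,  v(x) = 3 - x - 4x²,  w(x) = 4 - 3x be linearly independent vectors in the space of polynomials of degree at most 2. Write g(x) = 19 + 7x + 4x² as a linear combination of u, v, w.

g = 3u + 2v + w

Take coordinate vectors relative to {1, x, x²}.
Since u, v, w are independent, the coefficients expressing g are uniquely determined by a linear system.
Back-substitution yields (α₁, α₂, α₃) = (3, 2, 1).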